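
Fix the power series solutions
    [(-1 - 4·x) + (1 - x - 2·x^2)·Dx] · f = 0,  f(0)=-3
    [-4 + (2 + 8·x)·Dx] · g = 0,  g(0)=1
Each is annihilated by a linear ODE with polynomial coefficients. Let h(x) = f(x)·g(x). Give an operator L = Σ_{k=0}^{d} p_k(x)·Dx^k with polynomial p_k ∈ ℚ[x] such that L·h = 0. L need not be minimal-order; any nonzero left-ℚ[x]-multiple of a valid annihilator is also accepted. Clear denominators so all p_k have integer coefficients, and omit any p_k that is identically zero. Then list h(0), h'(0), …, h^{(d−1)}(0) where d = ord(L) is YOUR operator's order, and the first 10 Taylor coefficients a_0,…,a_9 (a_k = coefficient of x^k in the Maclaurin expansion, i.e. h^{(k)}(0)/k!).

f: a_k = -3, -3, -9, -15, -33, -63, -129, -255, -513, -1023, …
g: a_k = 1, 2, -2, 4, -10, 28, -84, 264, -858, 2860, …
h₀=f·g: eliminate ⇒ L₀, order ≤ 1·1.
L = (3 + 6·x + 12·x^2) + (-1 - 3·x + 6·x^2 + 8·x^3)·Dx  (order 1).
h: a_k = -3, -9, -9, -39, -27, -189, 9, -1161, 1431, -9471, …
ICs: h(0) = -3.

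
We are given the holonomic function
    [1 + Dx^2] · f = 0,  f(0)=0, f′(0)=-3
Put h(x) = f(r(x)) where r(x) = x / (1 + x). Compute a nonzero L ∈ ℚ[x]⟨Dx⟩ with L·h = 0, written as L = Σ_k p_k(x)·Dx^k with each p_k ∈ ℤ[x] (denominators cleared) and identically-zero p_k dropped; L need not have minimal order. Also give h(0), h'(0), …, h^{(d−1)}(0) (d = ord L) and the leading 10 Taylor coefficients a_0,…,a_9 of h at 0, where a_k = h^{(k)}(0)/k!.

L = 1 + (2 + 6·x + 6·x^2 + 2·x^3)·Dx + (1 + 4·x + 6·x^2 + 4·x^3 + x^4)·Dx^2  (order 2).
h: a_k = 0, -3, 3, -5/2, 3/2, -1/40, -15/8, 6931/1680, -1591/240, 224179/24192, …
ICs: h(0) = 0, h′(0) = -3.

f: a_k = 0, -3, 0, 1/2, 0, -1/40, 0, 1/1680, 0, -1/120960, …
f∘r: x↦r, Dx↦Dx/r' in L_f ⇒ L₀.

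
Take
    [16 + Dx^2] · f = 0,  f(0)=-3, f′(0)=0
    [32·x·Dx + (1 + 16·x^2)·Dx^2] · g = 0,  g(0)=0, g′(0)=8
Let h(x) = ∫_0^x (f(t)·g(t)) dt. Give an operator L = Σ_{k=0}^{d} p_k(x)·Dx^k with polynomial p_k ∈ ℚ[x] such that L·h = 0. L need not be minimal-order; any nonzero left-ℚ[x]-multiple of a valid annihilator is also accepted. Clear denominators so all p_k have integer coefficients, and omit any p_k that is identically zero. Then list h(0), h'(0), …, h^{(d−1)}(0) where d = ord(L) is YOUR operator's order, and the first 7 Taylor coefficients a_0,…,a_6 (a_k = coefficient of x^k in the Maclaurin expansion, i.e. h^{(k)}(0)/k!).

L = (1280 + 53248·x^2 + 360448·x^4 + 2097152·x^6 + 8388608·x^8)·Dx + (1536·x + 40960·x^3 + 393216·x^5 + 2097152·x^7)·Dx^2 + (96 + 4096·x^2 + 36864·x^4 + 262144·x^6 + 1048576·x^8)·Dx^3 + (96·x + 2560·x^3 + 24576·x^5 + 131072·x^7)·Dx^4 + (1 + 48·x^2 + 896·x^4 + 8192·x^6 + 32768·x^8)·Dx^5  (order 5).
h: a_k = 0, 0, -12, 0, 80, 0, -6272/15, …
ICs: h(0) = 0, h′(0) = 0, h′′(0) = -24, h′′′(0) = 0, h′′′′(0) = 1920.

f: a_k = -3, 0, 24, 0, -32, 0, 256/15, …
g: a_k = 0, 8, 0, -128/3, 0, 2048/5, 0, …
Product ⇒ symmetric product L₀, ord ≤ 4.
Integrate: L := L₀·Dx.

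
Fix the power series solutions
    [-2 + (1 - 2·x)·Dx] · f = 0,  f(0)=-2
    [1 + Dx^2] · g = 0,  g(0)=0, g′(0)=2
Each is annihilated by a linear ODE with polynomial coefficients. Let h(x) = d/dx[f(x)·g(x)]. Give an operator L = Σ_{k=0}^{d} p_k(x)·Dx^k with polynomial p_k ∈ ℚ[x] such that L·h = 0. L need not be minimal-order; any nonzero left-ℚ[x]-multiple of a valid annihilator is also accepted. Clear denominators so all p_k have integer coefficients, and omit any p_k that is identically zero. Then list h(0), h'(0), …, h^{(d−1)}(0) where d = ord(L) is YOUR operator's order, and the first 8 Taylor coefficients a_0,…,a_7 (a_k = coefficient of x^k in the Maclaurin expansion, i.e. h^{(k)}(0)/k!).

L = (-7 - 4·x + 4·x^2) + (-4 + 8·x)·Dx + (1 - 4·x + 4·x^2)·Dx^2  (order 2).
h: a_k = -4, -16, -46, -368/3, -1841/6, -3682/5, -309287/180, -1237148/315, …
ICs: h(0) = -4, h′(0) = -16.

f: a_k = -2, -4, -8, -16, -32, -64, -128, -256, …
g: a_k = 0, 2, 0, -1/3, 0, 1/60, 0, -1/2520, …
Sym-product of L_f,L_g gives L₀ (≤ ord 2).
h=h₀': d/dx-closure on L₀ ⇒ L.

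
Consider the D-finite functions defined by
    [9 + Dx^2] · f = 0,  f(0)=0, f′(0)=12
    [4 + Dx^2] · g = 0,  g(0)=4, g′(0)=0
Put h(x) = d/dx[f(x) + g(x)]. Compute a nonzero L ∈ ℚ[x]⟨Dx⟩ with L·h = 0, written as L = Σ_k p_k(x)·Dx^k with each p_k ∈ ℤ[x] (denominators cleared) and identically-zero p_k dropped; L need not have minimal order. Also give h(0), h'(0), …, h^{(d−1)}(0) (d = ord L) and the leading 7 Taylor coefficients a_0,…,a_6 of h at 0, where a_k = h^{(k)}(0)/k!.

f: a_k = 0, 12, 0, -18, 0, 81/10, 0, …
g: a_k = 4, 0, -8, 0, 8/3, 0, -16/45, …
f+g: L₀ = lclm(L_f,L_g), ord ≤ 2+2.
Derive L from L₀ (diff closure).
L = 36 + 13·Dx^2 + Dx^4  (order 4).
h: a_k = 12, -16, -54, 32/3, 81/2, -32/15, -243/20, …
ICs: h(0) = 12, h′(0) = -16, h′′(0) = -108, h′′′(0) = 64.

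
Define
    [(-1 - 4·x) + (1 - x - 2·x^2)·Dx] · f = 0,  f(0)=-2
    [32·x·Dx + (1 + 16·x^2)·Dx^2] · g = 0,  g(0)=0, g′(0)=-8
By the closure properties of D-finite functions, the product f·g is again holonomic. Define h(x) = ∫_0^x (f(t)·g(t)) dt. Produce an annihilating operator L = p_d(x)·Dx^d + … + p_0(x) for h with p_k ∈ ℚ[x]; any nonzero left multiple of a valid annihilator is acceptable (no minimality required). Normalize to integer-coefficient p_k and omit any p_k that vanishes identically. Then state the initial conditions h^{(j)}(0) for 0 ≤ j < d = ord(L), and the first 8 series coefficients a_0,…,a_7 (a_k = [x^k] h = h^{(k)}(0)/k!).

f: a_k = -2, -2, -6, -10, -22, -42, -86, -170, …
g: a_k = 0, -8, 0, 128/3, 0, -2048/5, 0, 32768/7, …
Product ⇒ symmetric product L₀, ord ≤ 2.
h=∫₀ˣh₀: take L = L₀·Dx.
L = (4 + 32·x + 192·x^2)·Dx + (2 - 24·x + 64·x^2 + 192·x^3)·Dx^2 + (-1 + x - 14·x^2 + 16·x^3 + 32·x^4)·Dx^3  (order 3).
h: a_k = 0, 0, 8, 16/3, -28/3, -16/15, 616/5, 10928/105, …
ICs: h(0) = 0, h′(0) = 0, h′′(0) = 16.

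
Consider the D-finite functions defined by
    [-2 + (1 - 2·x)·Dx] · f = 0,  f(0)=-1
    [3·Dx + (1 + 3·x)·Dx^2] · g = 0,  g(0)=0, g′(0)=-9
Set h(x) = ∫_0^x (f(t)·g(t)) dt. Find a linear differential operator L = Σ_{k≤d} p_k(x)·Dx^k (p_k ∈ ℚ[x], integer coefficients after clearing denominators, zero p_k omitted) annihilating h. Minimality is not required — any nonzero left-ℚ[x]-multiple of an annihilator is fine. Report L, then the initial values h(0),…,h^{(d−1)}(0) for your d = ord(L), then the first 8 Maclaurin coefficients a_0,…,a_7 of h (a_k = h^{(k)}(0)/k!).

L = 6·Dx + (1 + 18·x)·Dx^2 + (-1 - x + 6·x^2)·Dx^3  (order 3).
h: a_k = 0, 0, 9/2, 3/2, 9, 9/4, 561/20, -279/70, …
ICs: h(0) = 0, h′(0) = 0, h′′(0) = 9.

f: a_k = -1, -2, -4, -8, -16, -32, -64, -128, …
g: a_k = 0, -9, 27/2, -27, 243/4, -729/5, 729/2, -6561/7, …
Product ⇒ symmetric product L₀, ord ≤ 2.
Integrate: L := L₀·Dx.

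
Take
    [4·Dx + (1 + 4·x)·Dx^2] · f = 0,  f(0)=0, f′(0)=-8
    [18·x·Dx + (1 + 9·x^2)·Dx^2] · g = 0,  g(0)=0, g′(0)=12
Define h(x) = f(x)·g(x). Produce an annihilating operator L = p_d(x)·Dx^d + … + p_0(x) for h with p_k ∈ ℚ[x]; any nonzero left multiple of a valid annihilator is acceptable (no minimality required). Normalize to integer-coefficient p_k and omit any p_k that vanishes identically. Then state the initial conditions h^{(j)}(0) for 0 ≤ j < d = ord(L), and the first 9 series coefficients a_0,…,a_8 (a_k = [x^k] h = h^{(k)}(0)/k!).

L = (2448 + 17280·x + 76464·x^2 + 518400·x^3 + 1399680·x^4 + 2426112·x^5 + 1679616·x^7)·Dx + (452 + 10800·x + 98028·x^2 + 491184·x^3 + 1840320·x^4 + 4339008·x^5 + 6531840·x^6 + 1259712·x^7 + 5878656·x^8)·Dx^2 + (136 + 1912·x + 18576·x^2 + 103608·x^3 + 389448·x^4 + 1100304·x^5 + 2239488·x^6 + 3277584·x^7 + 1259712·x^8 + 3359232·x^9)·Dx^3 + (13 + 176·x + 1234·x^2 + 6048·x^3 + 22833·x^4 + 68688·x^5 + 154224·x^6 + 279936·x^7 + 399492·x^8 + 209952·x^9 + 419904·x^10)·Dx^4  (order 4).
h: a_k = 0, 0, -96, 192, -224, 960, -24672/5, 74432/5, -198624/5, …
ICs: h(0) = 0, h′(0) = 0, h′′(0) = -192, h′′′(0) = 1152.

f: a_k = 0, -8, 16, -128/3, 128, -2048/5, 4096/3, -32768/7, 16384, …
g: a_k = 0, 12, 0, -36, 0, 972/5, 0, -8748/7, 0, …
Product ⇒ symmetric product L₀, ord ≤ 4.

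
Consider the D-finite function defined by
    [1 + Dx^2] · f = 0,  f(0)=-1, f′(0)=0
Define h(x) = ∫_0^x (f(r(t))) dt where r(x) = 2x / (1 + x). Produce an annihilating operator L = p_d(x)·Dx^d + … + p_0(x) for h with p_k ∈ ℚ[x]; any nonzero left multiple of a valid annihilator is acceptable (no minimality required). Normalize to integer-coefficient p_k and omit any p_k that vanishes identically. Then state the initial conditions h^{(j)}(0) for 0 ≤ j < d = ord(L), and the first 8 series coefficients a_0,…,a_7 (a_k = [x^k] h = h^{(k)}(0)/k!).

L = 4·Dx + (2 + 6·x + 6·x^2 + 2·x^3)·Dx^2 + (1 + 4·x + 6·x^2 + 4·x^3 + x^4)·Dx^3  (order 3).
h: a_k = 0, -1, 0, 2/3, -1, 16/15, -8/9, 22/45, …
ICs: h(0) = 0, h′(0) = -1, h′′(0) = 0.

f: a_k = -1, 0, 1/2, 0, -1/24, 0, 1/720, 0, …
L₀ from L_f via x↦r, Dx↦r'^{-1}Dx.
h=∫h₀ ⇒ L = L₀·Dx.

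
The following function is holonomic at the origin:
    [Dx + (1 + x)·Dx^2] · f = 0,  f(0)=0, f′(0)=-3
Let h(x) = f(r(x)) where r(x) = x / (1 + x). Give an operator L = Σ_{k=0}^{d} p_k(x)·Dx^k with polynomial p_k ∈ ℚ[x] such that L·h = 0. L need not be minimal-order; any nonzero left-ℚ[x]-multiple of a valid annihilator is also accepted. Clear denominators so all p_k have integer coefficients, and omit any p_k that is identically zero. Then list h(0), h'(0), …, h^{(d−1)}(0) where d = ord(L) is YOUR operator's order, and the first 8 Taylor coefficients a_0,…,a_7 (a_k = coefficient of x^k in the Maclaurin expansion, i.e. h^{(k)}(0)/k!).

L = (3 + 4·x)·Dx + (1 + 3·x + 2·x^2)·Dx^2  (order 2).
h: a_k = 0, -3, 9/2, -7, 45/4, -93/5, 63/2, -381/7, …
ICs: h(0) = 0, h′(0) = -3.

f: a_k = 0, -3, 3/2, -1, 3/4, -3/5, 1/2, -3/7, …
Substitute x→r, Dx→(1/r')Dx; clear ⇒ L₀.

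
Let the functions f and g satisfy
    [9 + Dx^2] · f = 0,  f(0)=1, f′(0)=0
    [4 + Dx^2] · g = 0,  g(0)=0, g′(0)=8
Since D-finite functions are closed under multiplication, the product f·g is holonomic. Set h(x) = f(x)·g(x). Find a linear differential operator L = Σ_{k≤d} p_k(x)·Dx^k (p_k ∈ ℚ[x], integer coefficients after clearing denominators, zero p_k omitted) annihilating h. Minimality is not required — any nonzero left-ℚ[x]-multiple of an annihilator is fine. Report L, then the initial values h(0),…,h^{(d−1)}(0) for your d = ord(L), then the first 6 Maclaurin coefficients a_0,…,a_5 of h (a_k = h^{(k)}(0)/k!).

L = 25 + 26·Dx^2 + Dx^4  (order 4).
h: a_k = 0, 8, 0, -124/3, 0, 781/15, …
ICs: h(0) = 0, h′(0) = 8, h′′(0) = 0, h′′′(0) = -248.

f: a_k = 1, 0, -9/2, 0, 27/8, 0, …
g: a_k = 0, 8, 0, -16/3, 0, 16/15, …
L₀ := L_f ⊗_s L_g (sym. prod.), ord ≤ 4.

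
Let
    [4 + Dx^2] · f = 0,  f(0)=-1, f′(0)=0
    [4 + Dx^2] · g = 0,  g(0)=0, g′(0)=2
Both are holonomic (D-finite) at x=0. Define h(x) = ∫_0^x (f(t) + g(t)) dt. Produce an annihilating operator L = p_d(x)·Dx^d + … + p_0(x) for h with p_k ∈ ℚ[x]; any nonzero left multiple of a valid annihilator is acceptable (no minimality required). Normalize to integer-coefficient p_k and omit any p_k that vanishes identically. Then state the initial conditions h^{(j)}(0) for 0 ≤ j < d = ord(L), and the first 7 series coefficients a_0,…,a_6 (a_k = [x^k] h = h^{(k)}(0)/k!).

L = 4·Dx + Dx^3  (order 3).
h: a_k = 0, -1, 1, 2/3, -1/3, -2/15, 2/45, …
ICs: h(0) = 0, h′(0) = -1, h′′(0) = 2.

f: a_k = -1, 0, 2, 0, -2/3, 0, 4/45, …
g: a_k = 0, 2, 0, -4/3, 0, 4/15, 0, …
L₀ := lclm(L_f,L_g); ord L₀ ≤ 2+2.
h=∫h₀ ⇒ L = L₀·Dx.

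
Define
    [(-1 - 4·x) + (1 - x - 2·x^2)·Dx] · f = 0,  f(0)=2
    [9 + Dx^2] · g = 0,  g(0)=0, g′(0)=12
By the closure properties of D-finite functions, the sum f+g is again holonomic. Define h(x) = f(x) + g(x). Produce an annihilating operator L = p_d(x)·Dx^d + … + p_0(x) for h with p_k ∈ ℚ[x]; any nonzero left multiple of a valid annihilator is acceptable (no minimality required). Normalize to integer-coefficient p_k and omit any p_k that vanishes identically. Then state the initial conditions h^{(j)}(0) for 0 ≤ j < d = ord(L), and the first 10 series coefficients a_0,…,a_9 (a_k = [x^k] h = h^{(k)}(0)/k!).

L = (117 + 486·x + 135·x^2 + 360·x^3 + 540·x^4 + 432·x^5) + (-45 + 63·x + 81·x^2 - 153·x^3 - 18·x^4 + 324·x^5 + 216·x^6)·Dx + (13 + 54·x + 15·x^2 + 40·x^3 + 60·x^4 + 48·x^5)·Dx^2 + (-5 + 7·x + 9·x^2 - 17·x^3 - 2·x^4 + 36·x^5 + 24·x^6)·Dx^3  (order 3).
h: a_k = 2, 14, 6, -8, 22, 501/10, 86, 23557/140, 342, 764083/1120, …
ICs: h(0) = 2, h′(0) = 14, h′′(0) = 12.

f: a_k = 2, 2, 6, 10, 22, 42, 86, 170, 342, 682, …
g: a_k = 0, 12, 0, -18, 0, 81/10, 0, -243/140, 0, 243/1120, …
h₀=f+g: left-lcm gives L₀, ord ≤ 3.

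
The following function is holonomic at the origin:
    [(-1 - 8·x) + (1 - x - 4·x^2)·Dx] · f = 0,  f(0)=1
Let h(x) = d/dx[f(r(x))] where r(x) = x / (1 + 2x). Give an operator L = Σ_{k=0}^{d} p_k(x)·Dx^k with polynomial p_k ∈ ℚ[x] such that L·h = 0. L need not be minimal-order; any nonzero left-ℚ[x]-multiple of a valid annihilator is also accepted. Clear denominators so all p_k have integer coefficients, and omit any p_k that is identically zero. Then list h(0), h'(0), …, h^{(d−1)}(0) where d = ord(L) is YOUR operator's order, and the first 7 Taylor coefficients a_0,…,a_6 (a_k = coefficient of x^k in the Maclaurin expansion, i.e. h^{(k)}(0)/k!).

L = (6 + 12·x + 72·x^2 + 80·x^3) + (-1 - 15·x - 54·x^2 - 36·x^3 + 40·x^4)·Dx  (order 1).
h: a_k = 1, 6, -21, 108, -475, 2034, -8449, …
ICs: h(0) = 1.

f: a_k = 1, 1, 5, 9, 29, 65, 181, …
f∘r: x↦r, Dx↦Dx/r' in L_f ⇒ L₀.
Derive L from L₀ (diff closure).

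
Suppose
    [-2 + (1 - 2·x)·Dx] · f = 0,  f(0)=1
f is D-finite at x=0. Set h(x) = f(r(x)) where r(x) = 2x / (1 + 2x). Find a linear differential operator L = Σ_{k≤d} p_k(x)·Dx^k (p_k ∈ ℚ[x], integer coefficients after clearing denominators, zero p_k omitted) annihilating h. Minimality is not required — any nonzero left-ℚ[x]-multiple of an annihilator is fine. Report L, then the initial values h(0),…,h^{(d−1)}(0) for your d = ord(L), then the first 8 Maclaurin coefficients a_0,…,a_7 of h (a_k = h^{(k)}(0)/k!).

L = 4 + (-1 + 4·x^2)·Dx  (order 1).
h: a_k = 1, 4, 8, 16, 32, 64, 128, 256, …
ICs: h(0) = 1.

f: a_k = 1, 2, 4, 8, 16, 32, 64, 128, …
h₀=f(r): pull back L_f along r ⇒ L₀.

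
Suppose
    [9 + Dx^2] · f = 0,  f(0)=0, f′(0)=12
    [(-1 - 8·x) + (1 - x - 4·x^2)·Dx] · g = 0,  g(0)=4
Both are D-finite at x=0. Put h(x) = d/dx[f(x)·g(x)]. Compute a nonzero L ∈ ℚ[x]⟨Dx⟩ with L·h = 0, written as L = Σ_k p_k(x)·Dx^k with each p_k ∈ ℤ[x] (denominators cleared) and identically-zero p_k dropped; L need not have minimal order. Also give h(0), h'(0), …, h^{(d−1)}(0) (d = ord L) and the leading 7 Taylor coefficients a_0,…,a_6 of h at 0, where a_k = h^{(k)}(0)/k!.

f: a_k = 0, 12, 0, -18, 0, 81/10, 0, …
g: a_k = 4, 4, 20, 36, 116, 260, 724, …
L₀ := L_f ⊗_s L_g (sym. prod.), ord ≤ 2.
h=h₀': d/dx-closure on L₀ ⇒ L.
L = (-33 - 162·x - 567·x^2 + 648·x^3 + 1296·x^4) + (6 + 66·x + 216·x^2 + 576·x^3)·Dx + (1 - 10·x - 31·x^2 + 72·x^3 + 144·x^4)·Dx^2  (order 2).
h: a_k = 48, 96, 504, 1440, 5322, 75132/5, 236427/5, …
ICs: h(0) = 48, h′(0) = 96.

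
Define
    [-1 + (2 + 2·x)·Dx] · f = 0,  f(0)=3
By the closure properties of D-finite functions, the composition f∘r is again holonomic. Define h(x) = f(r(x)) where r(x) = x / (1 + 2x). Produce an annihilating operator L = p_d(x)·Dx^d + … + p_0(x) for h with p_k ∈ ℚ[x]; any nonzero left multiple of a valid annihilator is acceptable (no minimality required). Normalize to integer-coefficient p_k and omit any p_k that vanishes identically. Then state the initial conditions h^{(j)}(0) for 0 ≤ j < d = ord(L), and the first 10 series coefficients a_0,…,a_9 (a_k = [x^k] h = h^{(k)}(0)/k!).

L = -1 + (2 + 10·x + 12·x^2)·Dx  (order 1).
h: a_k = 3, 3/2, -27/8, 123/16, -2271/128, 10629/256, -100935/1024, 486315/2048, -19021095/32768, 94339905/65536, …
ICs: h(0) = 3.

f: a_k = 3, 3/2, -3/8, 3/16, -15/128, 21/256, -63/1024, 99/2048, -1287/32768, 2145/65536, …
Substitute x→r, Dx→(1/r')Dx; clear ⇒ L₀.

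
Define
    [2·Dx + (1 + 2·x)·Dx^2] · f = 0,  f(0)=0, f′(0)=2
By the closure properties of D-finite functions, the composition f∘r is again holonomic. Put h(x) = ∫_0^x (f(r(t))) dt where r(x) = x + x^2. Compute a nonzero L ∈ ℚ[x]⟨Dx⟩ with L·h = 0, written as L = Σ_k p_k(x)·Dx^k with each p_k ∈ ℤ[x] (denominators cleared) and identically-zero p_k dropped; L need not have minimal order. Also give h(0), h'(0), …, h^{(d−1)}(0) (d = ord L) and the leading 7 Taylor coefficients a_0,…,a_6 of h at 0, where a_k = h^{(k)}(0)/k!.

L = (4·x + 4·x^2)·Dx^2 + (1 + 4·x + 6·x^2 + 4·x^3)·Dx^3  (order 3).
h: a_k = 0, 0, 1, 0, -1/3, 2/5, -4/15, …
ICs: h(0) = 0, h′(0) = 0, h′′(0) = 2.

f: a_k = 0, 2, -2, 8/3, -4, 32/5, -32/3, …
L₀ from L_f via x↦r, Dx↦r'^{-1}Dx.
Integrate: L := L₀·Dx.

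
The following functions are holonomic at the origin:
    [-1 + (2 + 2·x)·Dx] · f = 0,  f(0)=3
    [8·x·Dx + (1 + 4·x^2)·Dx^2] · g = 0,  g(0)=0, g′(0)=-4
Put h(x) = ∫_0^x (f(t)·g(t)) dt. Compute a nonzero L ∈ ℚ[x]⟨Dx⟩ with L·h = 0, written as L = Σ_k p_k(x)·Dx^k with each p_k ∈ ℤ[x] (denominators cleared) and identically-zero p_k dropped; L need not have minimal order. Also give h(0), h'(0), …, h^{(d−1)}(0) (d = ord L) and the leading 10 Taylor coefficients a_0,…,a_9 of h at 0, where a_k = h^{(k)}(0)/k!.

L = (3 - 16·x - 4·x^2)·Dx + (-4 + 28·x + 48·x^2 + 16·x^3)·Dx^2 + (4 + 8·x + 20·x^2 + 32·x^3 + 16·x^4)·Dx^3  (order 3).
h: a_k = 0, 0, -6, -2, 35/8, 29/20, -6389/960, -847/320, 1022653/71680, 944407/161280, …
ICs: h(0) = 0, h′(0) = 0, h′′(0) = -12.

f: a_k = 3, 3/2, -3/8, 3/16, -15/128, 21/256, -63/1024, 99/2048, -1287/32768, 2145/65536, …
g: a_k = 0, -4, 0, 16/3, 0, -64/5, 0, 256/7, 0, -1024/9, …
h₀=f·g: eliminate ⇒ L₀, order ≤ 1·2.
h=∫₀ˣh₀: take L = L₀·Dx.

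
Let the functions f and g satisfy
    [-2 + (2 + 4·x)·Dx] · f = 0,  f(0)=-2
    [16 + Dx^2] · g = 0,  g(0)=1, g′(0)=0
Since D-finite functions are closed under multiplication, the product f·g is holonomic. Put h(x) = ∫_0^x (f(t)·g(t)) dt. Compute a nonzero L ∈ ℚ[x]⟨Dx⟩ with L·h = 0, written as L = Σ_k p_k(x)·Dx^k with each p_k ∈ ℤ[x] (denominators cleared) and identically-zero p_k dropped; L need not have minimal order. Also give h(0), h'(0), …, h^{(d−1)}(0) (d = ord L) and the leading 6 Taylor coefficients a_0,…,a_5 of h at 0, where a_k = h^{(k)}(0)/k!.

L = (19 + 64·x + 64·x^2)·Dx + (-2 - 4·x)·Dx^2 + (1 + 4·x + 4·x^2)·Dx^3  (order 3).
h: a_k = 0, -2, -1, 17/3, 15/4, -337/60, …
ICs: h(0) = 0, h′(0) = -2, h′′(0) = -2.

f: a_k = -2, -2, 1, -1, 5/4, -7/4, …
g: a_k = 1, 0, -8, 0, 32/3, 0, …
h₀=f·g: eliminate ⇒ L₀, order ≤ 1·2.
∫: right-multiply L₀ by Dx.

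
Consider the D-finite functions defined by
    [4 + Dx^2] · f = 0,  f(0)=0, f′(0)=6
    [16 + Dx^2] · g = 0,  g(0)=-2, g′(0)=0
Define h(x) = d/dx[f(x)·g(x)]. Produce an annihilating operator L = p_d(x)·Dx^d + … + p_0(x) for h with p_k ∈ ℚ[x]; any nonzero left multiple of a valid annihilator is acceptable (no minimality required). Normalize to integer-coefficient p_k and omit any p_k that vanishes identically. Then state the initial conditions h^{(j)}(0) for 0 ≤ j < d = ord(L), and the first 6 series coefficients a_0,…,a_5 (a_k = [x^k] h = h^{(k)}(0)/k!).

f: a_k = 0, 6, 0, -4, 0, 4/5, …
g: a_k = -2, 0, 16, 0, -64/3, 0, …
h₀=f·g: eliminate ⇒ L₀, order ≤ 2·2.
h₀' ⇒ L via d/dx closure of L₀.
L = 144 + 40·Dx^2 + Dx^4  (order 4).
h: a_k = -12, 0, 312, 0, -968, 0, …
ICs: h(0) = -12, h′(0) = 0, h′′(0) = 624, h′′′(0) = 0.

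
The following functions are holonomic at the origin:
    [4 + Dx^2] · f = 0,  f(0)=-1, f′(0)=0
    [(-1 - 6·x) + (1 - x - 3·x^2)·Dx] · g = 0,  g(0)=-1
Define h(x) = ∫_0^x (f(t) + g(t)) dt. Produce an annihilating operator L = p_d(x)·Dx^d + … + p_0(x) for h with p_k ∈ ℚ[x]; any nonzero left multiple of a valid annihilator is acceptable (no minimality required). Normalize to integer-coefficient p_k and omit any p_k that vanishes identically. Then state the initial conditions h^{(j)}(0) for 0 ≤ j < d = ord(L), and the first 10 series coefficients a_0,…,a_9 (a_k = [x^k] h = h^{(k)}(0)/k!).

f: a_k = -1, 0, 2, 0, -2/3, 0, 4/45, 0, -2/315, 0, …
g: a_k = -1, -1, -4, -7, -19, -40, -97, -217, -508, -1159, …
h₀=f+g: left-lcm gives L₀, ord ≤ 3.
h=∫h₀ ⇒ L = L₀·Dx.
L = (-92 - 608·x - 512·x^2 - 1104·x^3 - 360·x^4 - 432·x^5)·Dx + (24 - 4·x - 24·x^2 - 80·x^3 - 180·x^4 - 216·x^5 - 216·x^6)·Dx^2 + (-23 - 152·x - 128·x^2 - 276·x^3 - 90·x^4 - 108·x^5)·Dx^3 + (6 - x - 6·x^2 - 20·x^3 - 45·x^4 - 54·x^5 - 54·x^6)·Dx^4  (order 4).
h: a_k = 0, -2, -1/2, -2/3, -7/4, -59/15, -20/3, -623/45, -217/8, -160022/2835, …
ICs: h(0) = 0, h′(0) = -2, h′′(0) = -1, h′′′(0) = -4.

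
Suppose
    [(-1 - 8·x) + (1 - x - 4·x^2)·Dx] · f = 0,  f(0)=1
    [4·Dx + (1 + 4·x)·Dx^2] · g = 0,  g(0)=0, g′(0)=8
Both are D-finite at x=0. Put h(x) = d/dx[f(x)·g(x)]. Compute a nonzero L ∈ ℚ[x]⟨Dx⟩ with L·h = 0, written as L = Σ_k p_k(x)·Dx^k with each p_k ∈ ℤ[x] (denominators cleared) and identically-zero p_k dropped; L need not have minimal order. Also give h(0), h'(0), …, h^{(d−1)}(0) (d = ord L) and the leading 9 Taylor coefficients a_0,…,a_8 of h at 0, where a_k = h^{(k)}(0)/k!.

f: a_k = 1, 1, 5, 9, 29, 65, 181, 441, 1165, …
g: a_k = 0, 8, -16, 128/3, -128, 2048/5, -4096/3, 32768/7, -16384, …
Sym-product of L_f,L_g gives L₀ (≤ ord 2).
h=h₀': d/dx-closure on L₀ ⇒ L.
L = (152 + 864·x + 2304·x^2) + (1 + 100·x + 960·x^2 + 1792·x^3)·Dx + (-3 - 25·x - 24·x^2 + 176·x^3 + 256·x^4)·Dx^2  (order 2).
h: a_k = 8, -16, 200, -1120/3, 8744/3, -34672/5, 41000, -12725824/105, 20957896/35, …
ICs: h(0) = 8, h′(0) = -16.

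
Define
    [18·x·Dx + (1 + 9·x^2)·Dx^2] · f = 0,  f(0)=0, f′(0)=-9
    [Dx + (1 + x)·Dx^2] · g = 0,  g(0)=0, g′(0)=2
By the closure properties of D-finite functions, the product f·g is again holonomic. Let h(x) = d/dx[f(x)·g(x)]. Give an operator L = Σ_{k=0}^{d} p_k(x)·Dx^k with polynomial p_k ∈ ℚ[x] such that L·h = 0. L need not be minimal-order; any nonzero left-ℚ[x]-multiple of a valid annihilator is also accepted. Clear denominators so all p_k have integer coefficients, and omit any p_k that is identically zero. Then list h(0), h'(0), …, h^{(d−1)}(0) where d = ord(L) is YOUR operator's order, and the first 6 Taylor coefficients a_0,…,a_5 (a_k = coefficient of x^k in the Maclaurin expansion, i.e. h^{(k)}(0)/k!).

L = (1368 + 2700·x + 37584·x^2 + 95580·x^3 + 87480·x^4 + 37908·x^5 + 26244·x^7) + (1298 + 9180·x + 54612·x^2 + 194724·x^3 + 324000·x^4 + 271188·x^5 + 102060·x^6 + 78732·x^7 + 91854·x^8)·Dx + (76 + 2848·x + 12096·x^2 + 43992·x^3 + 117288·x^4 + 173016·x^5 + 139968·x^6 + 75816·x^7 + 78732·x^8 + 52488·x^9)·Dx^2 + (37 + 146·x + 901·x^2 + 2808·x^3 + 7362·x^4 + 15228·x^5 + 21546·x^6 + 17496·x^7 + 12393·x^8 + 13122·x^9 + 6561·x^10)·Dx^3  (order 3).
h: a_k = 0, -36, 27, 192, -225/2, -8316/5, …
ICs: h(0) = 0, h′(0) = -36, h′′(0) = 54.

f: a_k = 0, -9, 0, 27, 0, -729/5, …
g: a_k = 0, 2, -1, 2/3, -1/2, 2/5, …
Sym-product of L_f,L_g gives L₀ (≤ ord 4).
h₀' ⇒ L via d/dx closure of L₀.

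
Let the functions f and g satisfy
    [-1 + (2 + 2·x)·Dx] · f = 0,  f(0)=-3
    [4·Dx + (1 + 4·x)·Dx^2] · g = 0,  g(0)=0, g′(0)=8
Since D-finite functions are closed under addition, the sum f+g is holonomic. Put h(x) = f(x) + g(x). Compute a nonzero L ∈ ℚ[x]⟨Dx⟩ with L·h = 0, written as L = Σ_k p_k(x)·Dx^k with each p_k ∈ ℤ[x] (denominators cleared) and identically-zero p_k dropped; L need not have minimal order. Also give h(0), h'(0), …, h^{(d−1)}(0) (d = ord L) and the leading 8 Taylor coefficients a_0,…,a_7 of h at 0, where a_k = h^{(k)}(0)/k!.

L = (52 + 16·x)·Dx + (125 + 232·x + 80·x^2)·Dx^2 + (14 + 78·x + 96·x^2 + 32·x^3)·Dx^3  (order 3).
h: a_k = -3, 13/2, -125/8, 2039/48, -16369/128, 524183/1280, -4194115/3072, 67108171/14336, …
ICs: h(0) = -3, h′(0) = 13/2, h′′(0) = -125/4.

f: a_k = -3, -3/2, 3/8, -3/16, 15/128, -21/256, 63/1024, -99/2048, …
g: a_k = 0, 8, -16, 128/3, -128, 2048/5, -4096/3, 32768/7, …
Weyl lclm of L_f,L_g ⇒ L₀ (ord ≤ 3).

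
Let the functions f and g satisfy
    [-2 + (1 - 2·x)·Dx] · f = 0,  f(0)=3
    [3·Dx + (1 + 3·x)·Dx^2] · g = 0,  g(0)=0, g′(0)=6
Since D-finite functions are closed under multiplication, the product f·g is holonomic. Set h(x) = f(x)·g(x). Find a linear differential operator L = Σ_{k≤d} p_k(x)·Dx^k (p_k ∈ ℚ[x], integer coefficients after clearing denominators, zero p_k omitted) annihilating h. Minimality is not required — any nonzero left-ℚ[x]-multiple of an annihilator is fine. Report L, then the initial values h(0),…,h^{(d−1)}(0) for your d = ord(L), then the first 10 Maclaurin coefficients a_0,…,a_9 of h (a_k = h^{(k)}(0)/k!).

f: a_k = 3, 6, 12, 24, 48, 96, 192, 384, 768, 1536, …
g: a_k = 0, 6, -9, 18, -81/2, 486/5, -243, 4374/7, -6561/4, 4374, …
Product ⇒ symmetric product L₀, ord ≤ 2.
L = 6 + (1 + 18·x)·Dx + (-1 - x + 6·x^2)·Dx^2  (order 2).
h: a_k = 0, 18, 9, 72, 45/2, 1683/5, -279/5, 61704/35, -195273/140, 723267/70, …
ICs: h(0) = 0, h′(0) = 18.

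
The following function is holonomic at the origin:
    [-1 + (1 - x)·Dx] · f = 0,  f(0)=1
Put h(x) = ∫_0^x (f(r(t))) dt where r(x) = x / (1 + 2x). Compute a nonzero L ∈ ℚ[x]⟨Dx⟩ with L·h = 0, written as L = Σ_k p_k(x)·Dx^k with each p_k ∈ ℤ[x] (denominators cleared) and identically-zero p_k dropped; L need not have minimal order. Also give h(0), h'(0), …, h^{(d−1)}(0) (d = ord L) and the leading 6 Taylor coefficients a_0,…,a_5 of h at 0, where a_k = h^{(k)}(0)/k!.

L = -Dx + (1 + 3·x + 2·x^2)·Dx^2  (order 2).
h: a_k = 0, 1, 1/2, -1/3, 1/4, -1/5, …
ICs: h(0) = 0, h′(0) = 1.

f: a_k = 1, 1, 1, 1, 1, 1, …
Change of var in L_f (x↦r) gives L₀.
Integrate: L := L₀·Dx.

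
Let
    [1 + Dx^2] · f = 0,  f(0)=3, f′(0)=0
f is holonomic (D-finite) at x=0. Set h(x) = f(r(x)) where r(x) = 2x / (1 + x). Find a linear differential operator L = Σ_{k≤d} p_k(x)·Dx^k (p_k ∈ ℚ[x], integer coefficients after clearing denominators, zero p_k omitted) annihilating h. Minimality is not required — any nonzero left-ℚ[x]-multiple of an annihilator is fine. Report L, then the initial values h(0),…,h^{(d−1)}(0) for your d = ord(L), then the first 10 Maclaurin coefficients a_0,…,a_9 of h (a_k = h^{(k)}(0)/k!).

f: a_k = 3, 0, -3/2, 0, 1/8, 0, -1/240, 0, 1/13440, 0, …
f∘r: x↦r, Dx↦Dx/r' in L_f ⇒ L₀.
L = 4 + (2 + 6·x + 6·x^2 + 2·x^3)·Dx + (1 + 4·x + 6·x^2 + 4·x^3 + x^4)·Dx^2  (order 2).
h: a_k = 3, 0, -6, 12, -16, 16, -154/15, -12/5, 2354/105, -5168/105, …
ICs: h(0) = 3, h′(0) = 0.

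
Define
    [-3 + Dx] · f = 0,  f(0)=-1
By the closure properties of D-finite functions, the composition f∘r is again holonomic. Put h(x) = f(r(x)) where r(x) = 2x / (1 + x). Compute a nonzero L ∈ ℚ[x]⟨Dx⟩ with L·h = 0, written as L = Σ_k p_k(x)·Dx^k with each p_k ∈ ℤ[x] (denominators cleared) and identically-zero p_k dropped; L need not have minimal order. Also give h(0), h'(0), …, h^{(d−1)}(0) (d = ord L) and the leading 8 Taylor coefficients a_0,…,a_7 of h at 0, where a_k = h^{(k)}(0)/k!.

f: a_k = -1, -3, -9/2, -9/2, -27/8, -81/40, -81/80, -243/560, …
L₀ from L_f via x↦r, Dx↦r'^{-1}Dx.
L = -6 + (1 + 2·x + x^2)·Dx  (order 1).
h: a_k = -1, -6, -12, -6, 6, 6/5, -24/5, 114/35, …
ICs: h(0) = -1.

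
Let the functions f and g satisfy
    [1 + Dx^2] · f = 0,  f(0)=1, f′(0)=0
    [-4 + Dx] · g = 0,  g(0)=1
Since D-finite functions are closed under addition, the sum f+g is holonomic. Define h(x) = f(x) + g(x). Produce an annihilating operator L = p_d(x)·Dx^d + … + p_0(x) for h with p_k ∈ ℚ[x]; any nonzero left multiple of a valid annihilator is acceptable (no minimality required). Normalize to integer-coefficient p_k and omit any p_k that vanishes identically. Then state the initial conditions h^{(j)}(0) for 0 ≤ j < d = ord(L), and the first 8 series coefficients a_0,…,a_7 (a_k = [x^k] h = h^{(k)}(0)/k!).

L = -4 + Dx - 4·Dx^2 + Dx^3  (order 3).
h: a_k = 2, 4, 15/2, 32/3, 257/24, 128/15, 91/16, 1024/315, …
ICs: h(0) = 2, h′(0) = 4, h′′(0) = 15.

f: a_k = 1, 0, -1/2, 0, 1/24, 0, -1/720, 0, …
g: a_k = 1, 4, 8, 32/3, 32/3, 128/15, 256/45, 1024/315, …
Sum ⇒ L₀ = lclm(L_f,L_g) in ℚ(x)⟨Dx⟩.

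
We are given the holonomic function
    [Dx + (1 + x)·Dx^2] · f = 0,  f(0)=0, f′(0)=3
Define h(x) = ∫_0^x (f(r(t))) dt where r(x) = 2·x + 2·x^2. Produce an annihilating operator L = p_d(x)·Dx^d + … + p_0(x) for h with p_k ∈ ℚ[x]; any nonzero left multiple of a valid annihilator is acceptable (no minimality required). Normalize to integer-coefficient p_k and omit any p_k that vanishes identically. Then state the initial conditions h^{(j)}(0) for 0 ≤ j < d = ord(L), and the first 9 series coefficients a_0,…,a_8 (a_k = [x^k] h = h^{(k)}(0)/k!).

L = (4·x + 4·x^2)·Dx^2 + (1 + 4·x + 6·x^2 + 4·x^3)·Dx^3  (order 3).
h: a_k = 0, 0, 3, 0, -1, 6/5, -4/5, 0, 6/7, …
ICs: h(0) = 0, h′(0) = 0, h′′(0) = 6.

f: a_k = 0, 3, -3/2, 1, -3/4, 3/5, -1/2, 3/7, -3/8, …
h₀=f(r): pull back L_f along r ⇒ L₀.
h=∫h₀ ⇒ L = L₀·Dx.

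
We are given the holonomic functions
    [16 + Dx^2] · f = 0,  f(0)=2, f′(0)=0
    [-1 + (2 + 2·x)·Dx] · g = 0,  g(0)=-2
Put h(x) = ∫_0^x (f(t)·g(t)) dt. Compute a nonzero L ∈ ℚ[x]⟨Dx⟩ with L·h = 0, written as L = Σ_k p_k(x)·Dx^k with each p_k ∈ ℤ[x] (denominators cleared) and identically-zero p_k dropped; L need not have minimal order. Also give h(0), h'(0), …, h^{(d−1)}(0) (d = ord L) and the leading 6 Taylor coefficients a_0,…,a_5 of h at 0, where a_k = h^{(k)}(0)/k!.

f: a_k = 2, 0, -16, 0, 64/3, 0, …
g: a_k = -2, -1, 1/4, -1/8, 5/64, -7/128, …
L₀ := L_f ⊗_s L_g (sym. prod.), ord ≤ 2.
∫: right-multiply L₀ by Dx.
L = (67 + 128·x + 64·x^2)·Dx + (-4 - 4·x)·Dx^2 + (4 + 8·x + 4·x^2)·Dx^3  (order 3).
h: a_k = 0, -4, -1, 65/6, 63/16, -893/96, …
ICs: h(0) = 0, h′(0) = -4, h′′(0) = -2.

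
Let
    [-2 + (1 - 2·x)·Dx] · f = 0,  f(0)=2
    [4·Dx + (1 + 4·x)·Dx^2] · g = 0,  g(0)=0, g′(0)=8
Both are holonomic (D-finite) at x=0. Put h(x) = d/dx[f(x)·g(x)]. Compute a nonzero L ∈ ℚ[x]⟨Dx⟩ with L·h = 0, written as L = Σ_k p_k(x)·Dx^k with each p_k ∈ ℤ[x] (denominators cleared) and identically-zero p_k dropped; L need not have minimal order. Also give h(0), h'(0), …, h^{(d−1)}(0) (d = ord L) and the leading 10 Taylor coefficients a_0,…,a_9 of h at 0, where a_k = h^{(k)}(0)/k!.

L = 32 + (-2 + 40·x)·Dx + (-1 - 2·x + 8·x^2)·Dx^2  (order 2).
h: a_k = 16, 0, 256, -1024/3, 9728/3, -43008/5, 227328/5, -5537792/35, 24240128/35, -167280640/63, …
ICs: h(0) = 16, h′(0) = 0.

f: a_k = 2, 4, 8, 16, 32, 64, 128, 256, 512, 1024, …
g: a_k = 0, 8, -16, 128/3, -128, 2048/5, -4096/3, 32768/7, -16384, 524288/9, …
h₀=f·g: eliminate ⇒ L₀, order ≤ 1·2.
h₀' ⇒ L via d/dx closure of L₀.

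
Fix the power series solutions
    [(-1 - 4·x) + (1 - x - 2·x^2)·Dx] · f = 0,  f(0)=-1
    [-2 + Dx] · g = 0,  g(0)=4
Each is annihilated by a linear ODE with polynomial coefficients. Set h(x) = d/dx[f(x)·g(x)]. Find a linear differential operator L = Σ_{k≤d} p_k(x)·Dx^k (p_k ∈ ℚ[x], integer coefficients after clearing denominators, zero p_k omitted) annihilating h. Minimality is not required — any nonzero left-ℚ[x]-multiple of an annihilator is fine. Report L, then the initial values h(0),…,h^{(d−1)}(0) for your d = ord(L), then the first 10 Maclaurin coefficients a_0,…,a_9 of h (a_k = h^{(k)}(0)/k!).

L = (14 + 16·x - 12·x^2 - 16·x^3 + 16·x^4) + (-3 + x + 12·x^2 - 8·x^4)·Dx  (order 1).
h: a_k = -12, -56, -172, -464, -3476/3, -41768/15, -32468/5, -4676768/315, -1503028/45, -70146424/945, …
ICs: h(0) = -12.

f: a_k = -1, -1, -3, -5, -11, -21, -43, -85, -171, -341, …
g: a_k = 4, 8, 8, 16/3, 8/3, 16/15, 16/45, 32/315, 8/315, 16/2835, …
Sym-product of L_f,L_g gives L₀ (≤ ord 1).
h₀' ⇒ L via d/dx closure of L₀.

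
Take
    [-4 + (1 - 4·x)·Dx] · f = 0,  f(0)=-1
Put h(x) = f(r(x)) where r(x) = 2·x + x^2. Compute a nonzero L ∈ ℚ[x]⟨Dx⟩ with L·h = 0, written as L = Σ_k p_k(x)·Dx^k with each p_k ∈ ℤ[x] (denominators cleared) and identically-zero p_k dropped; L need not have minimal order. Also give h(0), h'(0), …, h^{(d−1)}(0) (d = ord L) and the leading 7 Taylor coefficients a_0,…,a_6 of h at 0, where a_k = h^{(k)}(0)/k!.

L = (8 + 8·x) + (-1 + 8·x + 4·x^2)·Dx  (order 1).
h: a_k = -1, -8, -68, -576, -4880, -41344, -350272, …
ICs: h(0) = -1.

f: a_k = -1, -4, -16, -64, -256, -1024, -4096, …
h₀=f(r): pull back L_f along r ⇒ L₀.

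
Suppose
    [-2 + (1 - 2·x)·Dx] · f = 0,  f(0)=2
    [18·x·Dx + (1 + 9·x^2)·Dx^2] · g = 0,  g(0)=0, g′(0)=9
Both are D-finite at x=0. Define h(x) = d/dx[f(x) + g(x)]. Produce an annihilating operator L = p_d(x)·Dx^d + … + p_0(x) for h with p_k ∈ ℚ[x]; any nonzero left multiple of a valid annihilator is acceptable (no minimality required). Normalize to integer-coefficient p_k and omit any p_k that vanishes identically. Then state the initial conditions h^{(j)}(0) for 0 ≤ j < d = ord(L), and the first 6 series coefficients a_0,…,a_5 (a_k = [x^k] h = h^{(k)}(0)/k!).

f: a_k = 2, 4, 8, 16, 32, 64, …
g: a_k = 0, 9, 0, -27, 0, 729/5, …
Weyl lclm of L_f,L_g ⇒ L₀ (ord ≤ 3).
Differentiate: ansatz ord ≤ ord L₀ ⇒ L.
L = (-36 + 288·x + 972·x^2) + (21 - 36·x + 9·x^2 + 972·x^3)·Dx + (-2 - 5·x - 45·x^3 + 162·x^4)·Dx^2  (order 2).
h: a_k = 13, 16, -33, 128, 1049, 768, …
ICs: h(0) = 13, h′(0) = 16.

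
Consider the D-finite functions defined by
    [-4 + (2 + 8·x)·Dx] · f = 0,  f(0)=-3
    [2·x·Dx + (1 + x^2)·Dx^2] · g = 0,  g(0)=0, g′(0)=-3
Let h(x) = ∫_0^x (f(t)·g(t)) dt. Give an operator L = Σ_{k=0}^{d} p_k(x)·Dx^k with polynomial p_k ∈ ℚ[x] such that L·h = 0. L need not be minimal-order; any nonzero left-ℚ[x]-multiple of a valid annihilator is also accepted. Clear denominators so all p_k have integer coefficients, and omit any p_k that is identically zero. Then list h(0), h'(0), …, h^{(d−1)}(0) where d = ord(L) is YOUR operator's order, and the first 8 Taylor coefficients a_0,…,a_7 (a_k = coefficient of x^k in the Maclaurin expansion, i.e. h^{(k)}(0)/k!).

L = (12 - 4·x - 4·x^2)·Dx + (-4 - 14·x + 12·x^2 + 16·x^3)·Dx^2 + (1 + 8·x + 17·x^2 + 8·x^3 + 16·x^4)·Dx^3  (order 3).
h: a_k = 0, 0, 9/2, 6, -21/4, 6, -137/10, 174/5, …
ICs: h(0) = 0, h′(0) = 0, h′′(0) = 9.

f: a_k = -3, -6, 6, -12, 30, -84, 252, -792, …
g: a_k = 0, -3, 0, 1, 0, -3/5, 0, 3/7, …
h₀=f·g: eliminate ⇒ L₀, order ≤ 1·2.
∫: right-multiply L₀ by Dx.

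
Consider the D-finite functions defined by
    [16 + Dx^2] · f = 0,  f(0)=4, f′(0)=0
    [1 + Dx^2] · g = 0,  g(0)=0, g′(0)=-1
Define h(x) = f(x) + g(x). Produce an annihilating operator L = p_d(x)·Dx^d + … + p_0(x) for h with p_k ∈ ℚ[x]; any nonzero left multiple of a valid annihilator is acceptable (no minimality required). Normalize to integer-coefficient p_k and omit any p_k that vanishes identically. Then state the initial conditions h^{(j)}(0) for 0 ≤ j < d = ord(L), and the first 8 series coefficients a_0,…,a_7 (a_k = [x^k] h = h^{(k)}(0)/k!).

f: a_k = 4, 0, -32, 0, 128/3, 0, -1024/45, 0, …
g: a_k = 0, -1, 0, 1/6, 0, -1/120, 0, 1/5040, …
L₀ := lclm(L_f,L_g); ord L₀ ≤ 2+2.
L = 16 + 17·Dx^2 + Dx^4  (order 4).
h: a_k = 4, -1, -32, 1/6, 128/3, -1/120, -1024/45, 1/5040, …
ICs: h(0) = 4, h′(0) = -1, h′′(0) = -64, h′′′(0) = 1.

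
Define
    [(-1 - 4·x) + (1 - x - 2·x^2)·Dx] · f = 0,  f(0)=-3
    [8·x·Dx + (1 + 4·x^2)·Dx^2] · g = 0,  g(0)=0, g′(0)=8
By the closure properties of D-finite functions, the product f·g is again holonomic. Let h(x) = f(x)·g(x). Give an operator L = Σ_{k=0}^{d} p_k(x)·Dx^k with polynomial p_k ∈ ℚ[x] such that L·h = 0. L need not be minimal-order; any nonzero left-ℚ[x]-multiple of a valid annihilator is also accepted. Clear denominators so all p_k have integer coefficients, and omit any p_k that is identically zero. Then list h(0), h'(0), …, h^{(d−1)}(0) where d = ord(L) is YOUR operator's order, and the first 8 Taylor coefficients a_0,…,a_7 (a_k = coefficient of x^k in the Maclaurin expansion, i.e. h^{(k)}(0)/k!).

L = (4 + 8·x + 48·x^2) + (2 + 16·x^2 + 48·x^3)·Dx + (-1 + x - 2·x^2 + 4·x^3 + 8·x^4)·Dx^2  (order 2).
h: a_k = 0, -24, -24, -40, -88, -1224/5, -2104/5, -24184/35, …
ICs: h(0) = 0, h′(0) = -24.

f: a_k = -3, -3, -9, -15, -33, -63, -129, -255, …
g: a_k = 0, 8, 0, -32/3, 0, 128/5, 0, -512/7, …
h₀=f·g: eliminate ⇒ L₀, order ≤ 1·2.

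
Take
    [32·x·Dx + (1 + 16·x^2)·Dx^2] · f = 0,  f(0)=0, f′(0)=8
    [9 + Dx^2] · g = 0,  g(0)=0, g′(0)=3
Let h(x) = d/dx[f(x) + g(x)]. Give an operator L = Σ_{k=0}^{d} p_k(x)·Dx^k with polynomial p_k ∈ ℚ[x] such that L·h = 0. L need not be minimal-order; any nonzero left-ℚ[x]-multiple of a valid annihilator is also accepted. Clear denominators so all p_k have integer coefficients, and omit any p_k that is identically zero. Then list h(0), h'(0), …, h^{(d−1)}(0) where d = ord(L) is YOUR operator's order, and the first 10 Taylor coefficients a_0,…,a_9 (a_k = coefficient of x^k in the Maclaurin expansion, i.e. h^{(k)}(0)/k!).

L = (-52704·x + 967680·x^3 + 663552·x^5) + (-207 + 13104·x^2 + 283392·x^4 + 331776·x^6)·Dx + (-5856·x + 107520·x^3 + 73728·x^5)·Dx^2 + (-23 + 1456·x^2 + 31488·x^4 + 36864·x^6)·Dx^3  (order 3).
h: a_k = 11, 0, -283/2, 0, 16465/8, 0, -2621683/80, 0, 2348812427/4480, 0, …
ICs: h(0) = 11, h′(0) = 0, h′′(0) = -283.

f: a_k = 0, 8, 0, -128/3, 0, 2048/5, 0, -32768/7, 0, 524288/9, …
g: a_k = 0, 3, 0, -9/2, 0, 81/40, 0, -243/560, 0, 243/4480, …
f+g: L₀ = lclm(L_f,L_g), ord ≤ 2+2.
Derive L from L₀ (diff closure).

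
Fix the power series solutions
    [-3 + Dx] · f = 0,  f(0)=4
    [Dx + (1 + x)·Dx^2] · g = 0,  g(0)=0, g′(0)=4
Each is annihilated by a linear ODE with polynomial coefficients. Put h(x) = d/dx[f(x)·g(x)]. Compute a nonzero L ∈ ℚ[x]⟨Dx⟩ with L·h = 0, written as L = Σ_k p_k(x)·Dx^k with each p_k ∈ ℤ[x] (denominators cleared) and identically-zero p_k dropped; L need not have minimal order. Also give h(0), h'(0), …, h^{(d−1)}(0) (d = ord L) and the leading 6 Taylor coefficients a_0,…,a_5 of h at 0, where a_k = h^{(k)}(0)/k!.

f: a_k = 4, 12, 18, 18, 27/2, 81/10, …
g: a_k = 0, 4, -2, 4/3, -1, 4/5, …
Sym-product of L_f,L_g gives L₀ (≤ ord 2).
Derive L from L₀ (diff closure).
L = (15 + 36·x + 27·x^2) + (-11 - 27·x - 18·x^2)·Dx + (2 + 5·x + 3·x^2)·Dx^2  (order 2).
h: a_k = 16, 80, 160, 192, 166, 110, …
ICs: h(0) = 16, h′(0) = 80.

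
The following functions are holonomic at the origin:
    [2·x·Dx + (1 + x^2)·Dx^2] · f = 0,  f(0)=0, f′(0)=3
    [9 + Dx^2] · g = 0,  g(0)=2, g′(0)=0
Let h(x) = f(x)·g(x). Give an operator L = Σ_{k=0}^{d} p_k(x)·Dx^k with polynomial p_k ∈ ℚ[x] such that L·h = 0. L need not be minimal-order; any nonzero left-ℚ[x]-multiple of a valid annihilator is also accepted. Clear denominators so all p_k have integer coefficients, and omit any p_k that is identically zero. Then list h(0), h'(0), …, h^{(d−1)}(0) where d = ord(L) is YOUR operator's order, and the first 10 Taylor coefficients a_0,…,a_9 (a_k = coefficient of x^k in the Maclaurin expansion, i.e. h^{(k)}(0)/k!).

f: a_k = 0, 3, 0, -1, 0, 3/5, 0, -3/7, 0, 1/3, …
g: a_k = 2, 0, -9, 0, 27/4, 0, -81/40, 0, 729/2240, 0, …
Sym-product of L_f,L_g gives L₀ (≤ ord 4).
L = (1170 + 3834·x^2 + 4779·x^4 + 2916·x^6 + 729·x^8) + (396·x + 1044·x^3 + 972·x^5 + 324·x^7)·Dx + (220 + 768·x^2 + 1026·x^4 + 648·x^6 + 162·x^8)·Dx^2 + (44·x + 116·x^3 + 108·x^5 + 36·x^7)·Dx^3 + (10 + 38·x^2 + 55·x^4 + 36·x^6 + 9·x^8)·Dx^4  (order 4).
h: a_k = 0, 6, 0, -29, 0, 609/20, 0, -5343/280, 0, 15557/1344, …
ICs: h(0) = 0, h′(0) = 6, h′′(0) = 0, h′′′(0) = -174.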